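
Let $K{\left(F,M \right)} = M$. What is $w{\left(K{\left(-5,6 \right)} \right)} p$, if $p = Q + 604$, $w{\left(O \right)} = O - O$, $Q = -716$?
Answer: $0$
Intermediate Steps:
$w{\left(O \right)} = 0$
$p = -112$ ($p = -716 + 604 = -112$)
$w{\left(K{\left(-5,6 \right)} \right)} p = 0 \left(-112\right) = 0$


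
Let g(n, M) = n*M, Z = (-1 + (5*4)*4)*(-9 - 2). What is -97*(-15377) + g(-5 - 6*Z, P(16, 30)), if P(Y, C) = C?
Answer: 1647839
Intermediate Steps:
Z = -869 (Z = (-1 + 20*4)*(-11) = (-1 + 80)*(-11) = 79*(-11) = -869)
g(n, M) = M*n
-97*(-15377) + g(-5 - 6*Z, P(16, 30)) = -97*(-15377) + 30*(-5 - 6*(-869)) = 1491569 + 30*(-5 + 5214) = 1491569 + 30*5209 = 1491569 + 156270 = 1647839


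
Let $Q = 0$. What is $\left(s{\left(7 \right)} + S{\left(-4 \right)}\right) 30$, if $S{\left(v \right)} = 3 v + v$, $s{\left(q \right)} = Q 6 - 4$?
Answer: $-600$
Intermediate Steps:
$s{\left(q \right)} = -4$ ($s{\left(q \right)} = 0 \cdot 6 - 4 = 0 - 4 = -4$)
$S{\left(v \right)} = 4 v$
$\left(s{\left(7 \right)} + S{\left(-4 \right)}\right) 30 = \left(-4 + 4 \left(-4\right)\right) 30 = \left(-4 - 16\right) 30 = \left(-20\right) 30 = -600$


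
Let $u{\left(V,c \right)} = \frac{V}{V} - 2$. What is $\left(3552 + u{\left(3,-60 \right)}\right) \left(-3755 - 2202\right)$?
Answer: $-21153307$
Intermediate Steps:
$u{\left(V,c \right)} = -1$ ($u{\left(V,c \right)} = 1 - 2 = -1$)
$\left(3552 + u{\left(3,-60 \right)}\right) \left(-3755 - 2202\right) = \left(3552 - 1\right) \left(-3755 - 2202\right) = 3551 \left(-5957\right) = -21153307$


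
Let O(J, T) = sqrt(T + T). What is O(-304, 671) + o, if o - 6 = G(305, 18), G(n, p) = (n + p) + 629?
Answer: 958 + sqrt(1342) ≈ 994.63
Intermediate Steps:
O(J, T) = sqrt(2)*sqrt(T) (O(J, T) = sqrt(2*T) = sqrt(2)*sqrt(T))
G(n, p) = 629 + n + p
o = 958 (o = 6 + (629 + 305 + 18) = 6 + 952 = 958)
O(-304, 671) + o = sqrt(2)*sqrt(671) + 958 = sqrt(1342) + 958 = 958 + sqrt(1342)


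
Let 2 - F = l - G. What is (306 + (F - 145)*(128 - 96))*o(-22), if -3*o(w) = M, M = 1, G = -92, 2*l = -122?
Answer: 1754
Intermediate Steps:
l = -61 (l = (1/2)*(-122) = -61)
o(w) = -1/3 (o(w) = -1/3*1 = -1/3)
F = -29 (F = 2 - (-61 - 1*(-92)) = 2 - (-61 + 92) = 2 - 1*31 = 2 - 31 = -29)
(306 + (F - 145)*(128 - 96))*o(-22) = (306 + (-29 - 145)*(128 - 96))*(-1/3) = (306 - 174*32)*(-1/3) = (306 - 5568)*(-1/3) = -5262*(-1/3) = 1754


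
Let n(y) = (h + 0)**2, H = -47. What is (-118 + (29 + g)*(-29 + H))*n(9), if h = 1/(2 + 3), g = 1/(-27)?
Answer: -62618/675 ≈ -92.767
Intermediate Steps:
g = -1/27 ≈ -0.037037
h = 1/5 ≈ 0.20000
n(y) = 1/25 (n(y) = (1/5 + 0)**2 = (1/5)**2 = 1/25)
(-118 + (29 + g)*(-29 + H))*n(9) = (-118 + (29 - 1/27)*(-29 - 47))*(1/25) = (-118 + (782/27)*(-76))*(1/25) = (-118 - 59432/27)*(1/25) = -62618/27*1/25 = -62618/675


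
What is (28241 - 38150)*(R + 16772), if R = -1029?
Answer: -155997387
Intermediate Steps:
(28241 - 38150)*(R + 16772) = (28241 - 38150)*(-1029 + 16772) = -9909*15743 = -155997387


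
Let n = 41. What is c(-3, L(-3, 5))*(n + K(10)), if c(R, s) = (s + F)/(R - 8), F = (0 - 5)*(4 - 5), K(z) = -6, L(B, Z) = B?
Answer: -70/11 ≈ -6.3636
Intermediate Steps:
F = 5 (F = -5*(-1) = 5)
c(R, s) = (5 + s)/(-8 + R) (c(R, s) = (s + 5)/(R - 8) = (5 + s)/(-8 + R))
c(-3, L(-3, 5))*(n + K(10)) = ((5 - 3)/(-8 - 3))*(41 - 6) = (2/(-11))*35 = -1/11*2*35 = -2/11*35 = -70/11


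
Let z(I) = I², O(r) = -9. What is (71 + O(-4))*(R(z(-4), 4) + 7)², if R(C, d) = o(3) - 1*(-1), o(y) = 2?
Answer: 6200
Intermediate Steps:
R(C, d) = 3 (R(C, d) = 2 - 1*(-1) = 2 + 1 = 3)
(71 + O(-4))*(R(z(-4), 4) + 7)² = (71 - 9)*(3 + 7)² = 62*10² = 62*100 = 6200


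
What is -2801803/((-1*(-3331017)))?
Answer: -2801803/3331017 ≈ -0.84113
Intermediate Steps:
-2801803/((-1*(-3331017))) = -2801803/3331017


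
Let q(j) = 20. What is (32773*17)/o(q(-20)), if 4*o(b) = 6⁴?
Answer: 557141/324 ≈ 1719.6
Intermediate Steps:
o(b) = 324 (o(b) = (¼)*6⁴ = (¼)*1296 = 324)
(32773*17)/o(q(-20)) = (32773*17)/324 = 557141*(1/324) = 557141/324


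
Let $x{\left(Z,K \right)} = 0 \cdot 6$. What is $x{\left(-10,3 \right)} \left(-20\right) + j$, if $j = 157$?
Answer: $157$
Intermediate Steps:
$x{\left(Z,K \right)} = 0$
$x{\left(-10,3 \right)} \left(-20\right) + j = 0 \left(-20\right) + 157 = 0 + 157 = 157$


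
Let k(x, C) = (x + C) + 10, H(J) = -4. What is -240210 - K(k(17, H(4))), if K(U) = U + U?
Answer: -240256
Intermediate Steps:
k(x, C) = 10 + C + x (k(x, C) = (C + x) + 10 = 10 + C + x)
K(U) = 2*U
-240210 - K(k(17, H(4))) = -240210 - 2*(10 - 4 + 17) = -240210 - 2*23 = -240210 - 1*46 = -240210 - 46 = -240256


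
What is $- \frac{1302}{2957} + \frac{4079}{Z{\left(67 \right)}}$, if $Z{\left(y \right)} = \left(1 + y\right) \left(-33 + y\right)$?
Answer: $\frac{9051379}{6836584} \approx 1.324$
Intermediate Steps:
$- \frac{1302}{2957} + \frac{4079}{Z{\left(67 \right)}} = - \frac{1302}{2957} + \frac{4079}{-33 + 67^{2} - 2144} = \left(-1302\right) \frac{1}{2957} + \frac{4079}{-33 + 4489 - 2144} = - \frac{1302}{2957} + \frac{4079}{2312} = \frac{9051379}{6836584}$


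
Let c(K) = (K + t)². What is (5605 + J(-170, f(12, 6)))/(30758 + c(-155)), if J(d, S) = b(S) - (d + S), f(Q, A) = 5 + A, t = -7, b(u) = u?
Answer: 525/5182 ≈ 0.10131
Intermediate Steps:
c(K) = (-7 + K)² (c(K) = (K - 7)² = (-7 + K)²)
J(d, S) = -d (J(d, S) = S - (d + S) = S - (S + d) = S + (-S - d) = -d)
(5605 + J(-170, f(12, 6)))/(30758 + c(-155)) = (5605 - 1*(-170))/(30758 + (-7 - 155)²) = (5605 + 170)/(30758 + (-162)²) = 5775/(30758 + 26244) = 5775/57002 = 5775*(1/57002) = 525/5182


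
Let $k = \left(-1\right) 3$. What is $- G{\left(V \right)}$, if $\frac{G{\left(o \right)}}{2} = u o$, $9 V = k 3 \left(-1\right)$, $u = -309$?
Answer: $618$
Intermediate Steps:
$k = -3$
$V = 1$ ($V = \frac{\left(-3\right) 3 \left(-1\right)}{9} = \frac{\left(-9\right) \left(-1\right)}{9} = \frac{1}{9} \cdot 9 = 1$)
$G{\left(o \right)} = - 618 o$ ($G{\left(o \right)} = 2 \left(- 309 o\right) = - 618 o$)
$- G{\left(V \right)} = - \left(-618\right) 1 = \left(-1\right) \left(-618\right) = 618$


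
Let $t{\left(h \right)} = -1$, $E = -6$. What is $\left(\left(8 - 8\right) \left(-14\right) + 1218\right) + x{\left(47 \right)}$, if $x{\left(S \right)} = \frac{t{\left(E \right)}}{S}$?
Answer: $\frac{57245}{47} \approx 1218.0$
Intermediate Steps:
$x{\left(S \right)} = - \frac{1}{S}$
$\left(\left(8 - 8\right) \left(-14\right) + 1218\right) + x{\left(47 \right)} = \left(\left(8 - 8\right) \left(-14\right) + 1218\right) - \frac{1}{47} = \left(0 \left(-14\right) + 1218\right) - \frac{1}{47} = \left(0 + 1218\right) - \frac{1}{47} = 1218 - \frac{1}{47} = \frac{57245}{47}$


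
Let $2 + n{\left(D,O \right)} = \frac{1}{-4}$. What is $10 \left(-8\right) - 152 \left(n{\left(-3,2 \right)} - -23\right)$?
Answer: $-3234$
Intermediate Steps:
$n{\left(D,O \right)} = - \frac{9}{4}$ ($n{\left(D,O \right)} = -2 + \frac{1}{-4} = -2 - \frac{1}{4} = - \frac{9}{4}$)
$10 \left(-8\right) - 152 \left(n{\left(-3,2 \right)} - -23\right) = 10 \left(-8\right) - 152 \left(- \frac{9}{4} - -23\right) = -80 - 152 \left(- \frac{9}{4} + 23\right) = -80 - 3154 = -3234$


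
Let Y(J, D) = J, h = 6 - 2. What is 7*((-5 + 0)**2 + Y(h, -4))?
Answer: 203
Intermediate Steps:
h = 4
7*((-5 + 0)**2 + Y(h, -4)) = 7*((-5 + 0)**2 + 4) = 7*((-5)**2 + 4) = 7*(25 + 4) = 7*29 = 203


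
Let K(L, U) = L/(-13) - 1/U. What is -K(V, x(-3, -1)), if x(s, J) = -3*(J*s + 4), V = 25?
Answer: 512/273 ≈ 1.8755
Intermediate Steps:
x(s, J) = -12 - 3*J*s (x(s, J) = -3*(4 + J*s) = -12 - 3*J*s)
K(L, U) = -1/U - L/13 (K(L, U) = L*(-1/13) - 1/U = -L/13 - 1/U = -1/U - L/13)
-K(V, x(-3, -1)) = -(-1/(-12 - 3*(-1)*(-3)) - 1/13*25) = -(-1/(-12 - 9) - 25/13) = -(-1/(-21) - 25/13) = -(-1*(-1/21) - 25/13) = -(1/21 - 25/13) = -1*(-512/273) = 512/273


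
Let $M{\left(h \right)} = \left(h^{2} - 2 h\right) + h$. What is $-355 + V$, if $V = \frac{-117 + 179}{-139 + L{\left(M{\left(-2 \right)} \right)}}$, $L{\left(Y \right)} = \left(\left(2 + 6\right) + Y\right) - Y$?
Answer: $- \frac{46567}{131} \approx -355.47$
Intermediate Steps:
$M{\left(h \right)} = h^{2} - h$
$L{\left(Y \right)} = 8$ ($L{\left(Y \right)} = \left(8 + Y\right) - Y = 8$)
$V = - \frac{62}{131}$ ($V = \frac{-117 + 179}{-139 + 8} = \frac{62}{-131} = 62 \left(- \frac{1}{131}\right) = - \frac{62}{131} \approx -0.47328$)
$-355 + V = -355 - \frac{62}{131} = - \frac{46567}{131}$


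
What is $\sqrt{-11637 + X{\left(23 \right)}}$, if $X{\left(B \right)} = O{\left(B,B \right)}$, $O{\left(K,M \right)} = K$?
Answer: $i \sqrt{11614} \approx 107.77 i$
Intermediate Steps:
$X{\left(B \right)} = B$
$\sqrt{-11637 + X{\left(23 \right)}} = \sqrt{-11637 + 23} = \sqrt{-11614} = i \sqrt{11614}$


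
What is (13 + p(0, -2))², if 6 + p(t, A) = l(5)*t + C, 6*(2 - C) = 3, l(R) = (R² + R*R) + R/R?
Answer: 289/4 ≈ 72.250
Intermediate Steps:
l(R) = 1 + 2*R² (l(R) = (R² + R²) + 1 = 2*R² + 1 = 1 + 2*R²)
C = 3/2 (C = 2 - ⅙*3 = 2 - ½ = 3/2 ≈ 1.5000)
p(t, A) = -9/2 + 51*t (p(t, A) = -6 + ((1 + 2*5²)*t + 3/2) = -6 + ((1 + 2*25)*t + 3/2) = -6 + ((1 + 50)*t + 3/2) = -6 + (51*t + 3/2) = -6 + (3/2 + 51*t) = -9/2 + 51*t)
(13 + p(0, -2))² = (13 + (-9/2 + 51*0))² = (13 + (-9/2 + 0))² = (13 - 9/2)² = (17/2)² = 289/4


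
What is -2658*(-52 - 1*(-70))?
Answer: -47844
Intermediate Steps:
-2658*(-52 - 1*(-70)) = -2658*(-52 + 70) = -2658*18 = -47844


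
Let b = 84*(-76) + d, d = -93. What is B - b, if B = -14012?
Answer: -7535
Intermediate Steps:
b = -6477 (b = 84*(-76) - 93 = -6384 - 93 = -6477)
B - b = -14012 - 1*(-6477) = -14012 + 6477 = -7535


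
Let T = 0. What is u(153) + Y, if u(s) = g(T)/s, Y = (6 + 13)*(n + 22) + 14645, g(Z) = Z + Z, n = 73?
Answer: 16450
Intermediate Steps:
g(Z) = 2*Z
Y = 16450 (Y = (6 + 13)*(73 + 22) + 14645 = 19*95 + 14645 = 1805 + 14645 = 16450)
u(s) = 0 (u(s) = (2*0)/s = 0/s = 0)
u(153) + Y = 0 + 16450 = 16450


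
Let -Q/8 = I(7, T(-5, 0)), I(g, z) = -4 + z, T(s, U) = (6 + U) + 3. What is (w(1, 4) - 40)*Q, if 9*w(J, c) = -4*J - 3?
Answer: 14680/9 ≈ 1631.1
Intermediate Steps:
T(s, U) = 9 + U
Q = -40 (Q = -8*(-4 + (9 + 0)) = -8*(-4 + 9) = -8*5 = -40)
w(J, c) = -⅓ - 4*J/9 (w(J, c) = (-4*J - 3)/9 = (-3 - 4*J)/9 = -⅓ - 4*J/9)
(w(1, 4) - 40)*Q = ((-⅓ - 4/9*1) - 40)*(-40) = ((-⅓ - 4/9) - 40)*(-40) = (-7/9 - 40)*(-40) = -367/9*(-40) = 14680/9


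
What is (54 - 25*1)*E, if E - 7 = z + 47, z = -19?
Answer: 1015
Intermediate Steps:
E = 35 (E = 7 + (-19 + 47) = 7 + 28 = 35)
(54 - 25*1)*E = (54 - 25*1)*35 = (54 - 25)*35 = 29*35 = 1015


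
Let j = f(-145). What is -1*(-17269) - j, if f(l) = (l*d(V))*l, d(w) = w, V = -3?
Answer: 80344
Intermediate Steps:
f(l) = -3*l² (f(l) = (l*(-3))*l = (-3*l)*l = -3*l²)
j = -63075 (j = -3*(-145)² = -3*21025 = -63075)
-1*(-17269) - j = -1*(-17269) - 1*(-63075) = 17269 + 63075 = 80344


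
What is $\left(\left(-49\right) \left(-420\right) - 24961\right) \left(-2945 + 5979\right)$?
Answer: $-13291954$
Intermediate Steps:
$\left(\left(-49\right) \left(-420\right) - 24961\right) \left(-2945 + 5979\right) = \left(20580 - 24961\right) 3034 = \left(-4381\right) 3034 = -13291954$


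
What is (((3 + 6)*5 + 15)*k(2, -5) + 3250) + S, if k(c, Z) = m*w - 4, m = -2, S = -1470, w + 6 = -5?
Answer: 2860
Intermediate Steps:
w = -11 (w = -6 - 5 = -11)
k(c, Z) = 18 (k(c, Z) = -2*(-11) - 4 = 22 - 4 = 18)
(((3 + 6)*5 + 15)*k(2, -5) + 3250) + S = (((3 + 6)*5 + 15)*18 + 3250) - 1470 = ((9*5 + 15)*18 + 3250) - 1470 = ((45 + 15)*18 + 3250) - 1470 = (60*18 + 3250) - 1470 = (1080 + 3250) - 1470 = 4330 - 1470 = 2860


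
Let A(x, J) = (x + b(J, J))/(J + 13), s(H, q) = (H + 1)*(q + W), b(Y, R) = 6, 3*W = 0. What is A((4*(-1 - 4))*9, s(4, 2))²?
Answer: 30276/529 ≈ 57.233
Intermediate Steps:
W = 0 (W = (⅓)*0 = 0)
s(H, q) = q*(1 + H) (s(H, q) = (H + 1)*(q + 0) = (1 + H)*q = q*(1 + H))
A(x, J) = (6 + x)/(13 + J) (A(x, J) = (x + 6)/(J + 13) = (6 + x)/(13 + J))
A((4*(-1 - 4))*9, s(4, 2))² = ((6 + (4*(-1 - 4))*9)/(13 + 2*(1 + 4)))² = ((6 + (4*(-5))*9)/(13 + 2*5))² = ((6 - 20*9)/(13 + 10))² = ((6 - 180)/23)² = ((1/23)*(-174))² = (-174/23)² = 30276/529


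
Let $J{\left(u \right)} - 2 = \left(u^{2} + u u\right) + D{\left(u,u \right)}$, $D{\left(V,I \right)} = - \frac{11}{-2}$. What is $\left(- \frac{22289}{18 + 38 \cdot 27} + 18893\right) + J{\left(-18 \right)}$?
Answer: $\frac{20386345}{1044} \approx 19527.0$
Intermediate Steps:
$D{\left(V,I \right)} = \frac{11}{2}$ ($D{\left(V,I \right)} = \left(-11\right) \left(- \frac{1}{2}\right) = \frac{11}{2}$)
$J{\left(u \right)} = \frac{15}{2} + 2 u^{2}$ ($J{\left(u \right)} = 2 + \left(\left(u^{2} + u u\right) + \frac{11}{2}\right) = 2 + \left(\left(u^{2} + u^{2}\right) + \frac{11}{2}\right) = 2 + \left(2 u^{2} + \frac{11}{2}\right) = 2 + \left(\frac{11}{2} + 2 u^{2}\right) = \frac{15}{2} + 2 u^{2}$)
$\left(- \frac{22289}{18 + 38 \cdot 27} + 18893\right) + J{\left(-18 \right)} = \left(- \frac{22289}{18 + 38 \cdot 27} + 18893\right) + \left(\frac{15}{2} + 2 \left(-18\right)^{2}\right) = \left(- \frac{22289}{18 + 1026} + 18893\right) + \left(\frac{15}{2} + 2 \cdot 324\right) = \left(- \frac{22289}{1044} + 18893\right) + \left(\frac{15}{2} + 648\right) = \left(\left(-22289\right) \frac{1}{1044} + 18893\right) + \frac{1311}{2} = \left(- \frac{22289}{1044} + 18893\right) + \frac{1311}{2} = \frac{19702003}{1044} + \frac{1311}{2} = \frac{20386345}{1044}$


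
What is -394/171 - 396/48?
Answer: -7219/684 ≈ -10.554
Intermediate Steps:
-394/171 - 396/48 = -394*1/171 - 396*1/48 = -394/171 - 33/4 = -7219/684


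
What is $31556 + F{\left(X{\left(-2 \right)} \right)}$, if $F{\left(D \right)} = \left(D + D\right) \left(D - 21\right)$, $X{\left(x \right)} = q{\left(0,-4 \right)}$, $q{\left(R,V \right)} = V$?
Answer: $31756$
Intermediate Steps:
$X{\left(x \right)} = -4$
$F{\left(D \right)} = 2 D \left(-21 + D\right)$ ($F{\left(D \right)} = 2 D \left(D - 21\right) = 2 D \left(-21 + D\right)$)
$31556 + F{\left(X{\left(-2 \right)} \right)} = 31556 + 2 \left(-4\right) \left(-21 - 4\right) = 31556 + 2 \left(-4\right) \left(-25\right) = 31556 + 200 = 31756$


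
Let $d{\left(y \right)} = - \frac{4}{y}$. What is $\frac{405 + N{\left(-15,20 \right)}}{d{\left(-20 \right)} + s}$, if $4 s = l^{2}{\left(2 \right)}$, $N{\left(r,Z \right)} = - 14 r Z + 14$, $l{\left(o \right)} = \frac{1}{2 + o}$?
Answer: $\frac{1478080}{69} \approx 21421.0$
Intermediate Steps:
$N{\left(r,Z \right)} = 14 - 14 Z r$ ($N{\left(r,Z \right)} = - 14 Z r + 14 = 14 - 14 Z r$)
$s = \frac{1}{64}$ ($s = \frac{\left(\frac{1}{2 + 2}\right)^{2}}{4} = \frac{\left(\frac{1}{4}\right)^{2}}{4} = \frac{1}{4 \cdot 16} = \frac{1}{4} \cdot \frac{1}{16} = \frac{1}{64} \approx 0.015625$)
$\frac{405 + N{\left(-15,20 \right)}}{d{\left(-20 \right)} + s} = \frac{405 - \left(-14 + 280 \left(-15\right)\right)}{- \frac{4}{-20} + \frac{1}{64}} = \frac{405 + \left(14 + 4200\right)}{\left(-4\right) \left(- \frac{1}{20}\right) + \frac{1}{64}} = \frac{405 + 4214}{\frac{1}{5} + \frac{1}{64}} = \frac{4619}{\frac{69}{320}} = 4619 \cdot \frac{320}{69} = \frac{1478080}{69}$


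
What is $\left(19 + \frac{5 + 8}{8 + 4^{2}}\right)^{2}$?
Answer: $\frac{219961}{576} \approx 381.88$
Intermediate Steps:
$\left(19 + \frac{5 + 8}{8 + 4^{2}}\right)^{2} = \left(19 + \frac{13}{8 + 16}\right)^{2} = \left(19 + \frac{13}{24}\right)^{2} = \left(\frac{469}{24}\right)^{2} = \frac{219961}{576}$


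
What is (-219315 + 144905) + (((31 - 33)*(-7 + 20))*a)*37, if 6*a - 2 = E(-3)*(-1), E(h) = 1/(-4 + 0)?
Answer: -299083/4 ≈ -74771.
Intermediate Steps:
E(h) = -¼ (E(h) = 1/(-4) = -¼)
a = 3/8 (a = ⅓ + (-¼*(-1))/6 = ⅓ + (⅙)*(¼) = ⅓ + 1/24 = 3/8 ≈ 0.37500)
(-219315 + 144905) + (((31 - 33)*(-7 + 20))*a)*37 = (-219315 + 144905) + (((31 - 33)*(-7 + 20))*(3/8))*37 = -74410 + (-2*13*(3/8))*37 = -74410 - 26*3/8*37 = -74410 - 39/4*37 = -74410 - 1443/4 = -299083/4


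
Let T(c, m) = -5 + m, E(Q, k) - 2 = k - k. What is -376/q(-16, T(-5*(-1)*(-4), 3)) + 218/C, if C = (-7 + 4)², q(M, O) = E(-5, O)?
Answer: -1474/9 ≈ -163.78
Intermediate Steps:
E(Q, k) = 2 (E(Q, k) = 2 + (k - k) = 2 + 0 = 2)
q(M, O) = 2
C = 9 (C = (-3)² = 9)
-376/q(-16, T(-5*(-1)*(-4), 3)) + 218/C = -376/2 + 218/9 = -376*½ + 218*(⅑) = -188 + 218/9 = -1474/9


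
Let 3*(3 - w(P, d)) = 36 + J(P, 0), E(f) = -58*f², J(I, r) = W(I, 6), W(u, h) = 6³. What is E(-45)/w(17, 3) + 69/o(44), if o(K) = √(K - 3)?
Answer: 1450 + 69*√41/41 ≈ 1460.8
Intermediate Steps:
W(u, h) = 216
J(I, r) = 216
o(K) = √(-3 + K)
w(P, d) = -81 (w(P, d) = 3 - (36 + 216)/3 = 3 - ⅓*252 = 3 - 84 = -81)
E(-45)/w(17, 3) + 69/o(44) = -58*(-45)²/(-81) + 69/(√(-3 + 44)) = -58*2025*(-1/81) + 69/(√41) = -117450*(-1/81) + 69*(√41/41) = 1450 + 69*√41/41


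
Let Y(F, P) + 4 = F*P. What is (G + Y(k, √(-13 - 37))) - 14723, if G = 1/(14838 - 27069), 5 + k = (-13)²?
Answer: -180125938/12231 + 820*I*√2 ≈ -14727.0 + 1159.7*I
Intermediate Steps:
k = 164 (k = -5 + (-13)² = -5 + 169 = 164)
Y(F, P) = -4 + F*P
G = -1/12231 (G = 1/(-12231) = -1/12231 ≈ -8.1759e-5)
(G + Y(k, √(-13 - 37))) - 14723 = (-1/12231 + (-4 + 164*√(-13 - 37))) - 14723 = (-1/12231 + (-4 + 164*√(-50))) - 14723 = (-1/12231 + (-4 + 164*(5*I*√2))) - 14723 = (-1/12231 + (-4 + 820*I*√2)) - 14723 = (-48925/12231 + 820*I*√2) - 14723 = -180125938/12231 + 820*I*√2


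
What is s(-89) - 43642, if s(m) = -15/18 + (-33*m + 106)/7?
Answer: -1814741/42 ≈ -43208.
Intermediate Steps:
s(m) = 601/42 - 33*m/7 (s(m) = -15*1/18 + (106 - 33*m)*(⅐) = -⅚ + (106/7 - 33*m/7) = 601/42 - 33*m/7)
s(-89) - 43642 = (601/42 - 33/7*(-89)) - 43642 = (601/42 + 2937/7) - 43642 = 18223/42 - 43642 = -1814741/42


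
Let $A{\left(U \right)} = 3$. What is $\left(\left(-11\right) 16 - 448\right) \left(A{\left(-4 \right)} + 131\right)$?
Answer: $-83616$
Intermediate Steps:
$\left(\left(-11\right) 16 - 448\right) \left(A{\left(-4 \right)} + 131\right) = \left(\left(-11\right) 16 - 448\right) \left(3 + 131\right) = \left(-176 - 448\right) 134 = \left(-624\right) 134 = -83616$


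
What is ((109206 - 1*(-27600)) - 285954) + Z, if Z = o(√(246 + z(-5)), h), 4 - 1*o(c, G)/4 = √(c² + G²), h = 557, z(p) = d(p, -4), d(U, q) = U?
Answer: -149132 - 4*√310490 ≈ -1.5136e+5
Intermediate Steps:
z(p) = p
o(c, G) = 16 - 4*√(G² + c²) (o(c, G) = 16 - 4*√(c² + G²) = 16 - 4*√(G² + c²))
Z = 16 - 4*√310490 (Z = 16 - 4*√(557² + (√(246 - 5))²) = 16 - 4*√(310249 + (√241)²) = 16 - 4*√(310249 + 241) = 16 - 4*√310490 ≈ -2212.9)
((109206 - 1*(-27600)) - 285954) + Z = ((109206 - 1*(-27600)) - 285954) + (16 - 4*√310490) = ((109206 + 27600) - 285954) + (16 - 4*√310490) = (136806 - 285954) + (16 - 4*√310490) = -149148 + (16 - 4*√310490) = -149132 - 4*√310490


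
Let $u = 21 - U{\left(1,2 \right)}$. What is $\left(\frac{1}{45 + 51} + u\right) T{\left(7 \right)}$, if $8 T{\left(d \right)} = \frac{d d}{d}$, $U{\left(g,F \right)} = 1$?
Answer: $\frac{13447}{768} \approx 17.509$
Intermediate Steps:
$T{\left(d \right)} = \frac{d}{8}$ ($T{\left(d \right)} = \frac{d d \frac{1}{d}}{8} = \frac{d^{2} \frac{1}{d}}{8} = \frac{d}{8}$)
$u = 20$ ($u = 21 - 1 = 20$)
$\left(\frac{1}{45 + 51} + u\right) T{\left(7 \right)} = \left(\frac{1}{45 + 51} + 20\right) \frac{1}{8} \cdot 7 = \left(\frac{1}{96} + 20\right) \frac{7}{8} = \frac{1921}{96} \cdot \frac{7}{8} = \frac{13447}{768}$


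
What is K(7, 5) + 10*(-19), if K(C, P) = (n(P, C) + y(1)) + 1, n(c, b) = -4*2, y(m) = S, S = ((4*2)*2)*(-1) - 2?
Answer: -215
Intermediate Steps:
S = -18 (S = (8*2)*(-1) - 2 = 16*(-1) - 2 = -16 - 2 = -18)
y(m) = -18
n(c, b) = -8
K(C, P) = -25 (K(C, P) = (-8 - 18) + 1 = -26 + 1 = -25)
K(7, 5) + 10*(-19) = -25 + 10*(-19) = -25 - 190 = -215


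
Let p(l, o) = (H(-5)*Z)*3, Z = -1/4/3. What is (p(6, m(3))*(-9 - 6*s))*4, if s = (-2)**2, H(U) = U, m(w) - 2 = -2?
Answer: -165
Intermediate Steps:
m(w) = 0 (m(w) = 2 - 2 = 0)
s = 4
Z = -1/12 (Z = -1*1/4*(1/3) = -1/4*1/3 = -1/12 ≈ -0.083333)
p(l, o) = 5/4 (p(l, o) = -5*(-1/12)*3 = (5/12)*3 = 5/4)
(p(6, m(3))*(-9 - 6*s))*4 = (5*(-9 - 6*4)/4)*4 = (5*(-9 - 1*24)/4)*4 = (5*(-9 - 24)/4)*4 = ((5/4)*(-33))*4 = -165/4*4 = -165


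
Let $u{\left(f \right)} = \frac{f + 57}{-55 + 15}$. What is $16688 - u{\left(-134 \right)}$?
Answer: $\frac{667443}{40} \approx 16686.0$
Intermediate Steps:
$u{\left(f \right)} = - \frac{57}{40} - \frac{f}{40}$ ($u{\left(f \right)} = \frac{57 + f}{-40} = \left(57 + f\right) \left(- \frac{1}{40}\right) = - \frac{57}{40} - \frac{f}{40}$)
$16688 - u{\left(-134 \right)} = 16688 - \left(- \frac{57}{40} - - \frac{67}{20}\right) = 16688 - \left(- \frac{57}{40} + \frac{67}{20}\right) = 16688 - \frac{77}{40} = \frac{667443}{40}$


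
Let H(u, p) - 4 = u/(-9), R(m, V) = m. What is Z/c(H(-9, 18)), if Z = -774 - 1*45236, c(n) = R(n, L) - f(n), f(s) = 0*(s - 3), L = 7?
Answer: -9202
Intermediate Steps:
f(s) = 0 (f(s) = 0*(-3 + s) = 0)
H(u, p) = 4 - u/9 (H(u, p) = 4 + u/(-9) = 4 + u*(-⅑) = 4 - u/9)
c(n) = n (c(n) = n - 1*0 = n + 0 = n)
Z = -46010 (Z = -774 - 45236 = -46010)
Z/c(H(-9, 18)) = -46010/(4 - ⅑*(-9)) = -46010/(4 + 1) = -46010/5 = -46010*⅕ = -9202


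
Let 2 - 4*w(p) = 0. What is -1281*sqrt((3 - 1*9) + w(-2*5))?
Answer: -1281*I*sqrt(22)/2 ≈ -3004.2*I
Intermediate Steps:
w(p) = 1/2 (w(p) = 1/2 - 1/4*0 = 1/2 + 0 = 1/2)
-1281*sqrt((3 - 1*9) + w(-2*5)) = -1281*sqrt((3 - 1*9) + 1/2) = -1281*sqrt((3 - 9) + 1/2) = -1281*sqrt(-6 + 1/2) = -1281*I*sqrt(22)/2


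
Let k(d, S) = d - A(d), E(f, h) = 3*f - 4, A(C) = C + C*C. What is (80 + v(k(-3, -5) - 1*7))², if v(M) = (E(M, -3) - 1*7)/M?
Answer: 1792921/256 ≈ 7003.6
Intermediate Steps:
A(C) = C + C²
E(f, h) = -4 + 3*f
k(d, S) = d - d*(1 + d)
v(M) = (-11 + 3*M)/M (v(M) = ((-4 + 3*M) - 1*7)/M = ((-4 + 3*M) - 7)/M = (-11 + 3*M)/M)
(80 + v(k(-3, -5) - 1*7))² = (80 + (3 - 11/(-1*(-3)² - 1*7)))² = (80 + (3 - 11/(-1*9 - 7)))² = (80 + (3 - 11/(-9 - 7)))² = (80 + (3 - 11/(-16)))² = (80 + (3 - 11*(-1/16)))² = (80 + (3 + 11/16))² = (80 + 59/16)² = (1339/16)² = 1792921/256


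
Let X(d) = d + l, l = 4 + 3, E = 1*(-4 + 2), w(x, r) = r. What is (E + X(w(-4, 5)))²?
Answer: 100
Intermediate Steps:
E = -2 (E = 1*(-2) = -2)
l = 7
X(d) = 7 + d (X(d) = d + 7 = 7 + d)
(E + X(w(-4, 5)))² = (-2 + (7 + 5))² = (-2 + 12)² = 10² = 100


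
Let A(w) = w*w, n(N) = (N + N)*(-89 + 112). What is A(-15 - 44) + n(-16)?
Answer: 2745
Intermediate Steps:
n(N) = 46*N (n(N) = (2*N)*23 = 46*N)
A(w) = w²
A(-15 - 44) + n(-16) = (-15 - 44)² + 46*(-16) = (-59)² - 736 = 3481 - 736 = 2745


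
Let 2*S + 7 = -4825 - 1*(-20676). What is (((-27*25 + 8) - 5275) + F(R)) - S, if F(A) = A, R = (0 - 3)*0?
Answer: -13864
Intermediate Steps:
R = 0 (R = -3*0 = 0)
S = 7922 (S = -7/2 + (-4825 - 1*(-20676))/2 = -7/2 + (-4825 + 20676)/2 = -7/2 + (½)*15851 = -7/2 + 15851/2 = 7922)
(((-27*25 + 8) - 5275) + F(R)) - S = (((-27*25 + 8) - 5275) + 0) - 1*7922 = (((-675 + 8) - 5275) + 0) - 7922 = ((-667 - 5275) + 0) - 7922 = (-5942 + 0) - 7922 = -5942 - 7922 = -13864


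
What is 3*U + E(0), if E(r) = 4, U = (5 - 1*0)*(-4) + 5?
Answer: -41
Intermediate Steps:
U = -15 (U = (5 + 0)*(-4) + 5 = 5*(-4) + 5 = -20 + 5 = -15)
3*U + E(0) = 3*(-15) + 4 = -45 + 4 = -41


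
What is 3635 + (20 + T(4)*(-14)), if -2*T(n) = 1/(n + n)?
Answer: 29247/8 ≈ 3655.9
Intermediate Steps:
T(n) = -1/(4*n) (T(n) = -1/(2*(n + n)) = -1/(2*n)/2 = -1/(4*n))
3635 + (20 + T(4)*(-14)) = 3635 + (20 - ¼/4*(-14)) = 3635 + (20 - ¼*¼*(-14)) = 3635 + (20 - 1/16*(-14)) = 3635 + (20 + 7/8) = 3635 + 167/8 = 29247/8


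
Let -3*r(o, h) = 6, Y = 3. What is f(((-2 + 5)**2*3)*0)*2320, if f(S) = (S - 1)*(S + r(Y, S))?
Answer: 4640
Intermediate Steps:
r(o, h) = -2 (r(o, h) = -1/3*6 = -2)
f(S) = (-1 + S)*(-2 + S) (f(S) = (S - 1)*(S - 2) = (-1 + S)*(-2 + S))
f(((-2 + 5)**2*3)*0)*2320 = (2 + (((-2 + 5)**2*3)*0)**2 - 3*(-2 + 5)**2*3*0)*2320 = (2 + ((3**2*3)*0)**2 - 3*3**2*3*0)*2320 = (2 + ((9*3)*0)**2 - 3*9*3*0)*2320 = (2 + (27*0)**2 - 81*0)*2320 = (2 + 0**2 - 3*0)*2320 = (2 + 0 + 0)*2320 = 2*2320 = 4640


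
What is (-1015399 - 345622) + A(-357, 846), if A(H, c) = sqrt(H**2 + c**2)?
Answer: -1361021 + 3*sqrt(93685) ≈ -1.3601e+6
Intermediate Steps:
(-1015399 - 345622) + A(-357, 846) = (-1015399 - 345622) + sqrt((-357)**2 + 846**2) = -1361021 + sqrt(127449 + 715716) = -1361021 + sqrt(843165) = -1361021 + 3*sqrt(93685)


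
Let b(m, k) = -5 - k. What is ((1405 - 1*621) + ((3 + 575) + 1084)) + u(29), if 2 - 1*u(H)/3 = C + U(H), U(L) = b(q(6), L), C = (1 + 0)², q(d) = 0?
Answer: 2551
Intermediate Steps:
C = 1 (C = 1² = 1)
U(L) = -5 - L
u(H) = 18 + 3*H (u(H) = 6 - 3*(1 + (-5 - H)) = 6 - 3*(-4 - H) = 6 + (12 + 3*H) = 18 + 3*H)
((1405 - 1*621) + ((3 + 575) + 1084)) + u(29) = ((1405 - 1*621) + ((3 + 575) + 1084)) + (18 + 3*29) = ((1405 - 621) + (578 + 1084)) + (18 + 87) = (784 + 1662) + 105 = 2446 + 105 = 2551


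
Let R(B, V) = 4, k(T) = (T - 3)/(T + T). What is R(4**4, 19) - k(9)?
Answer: 11/3 ≈ 3.6667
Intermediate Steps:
k(T) = (-3 + T)/(2*T) (k(T) = (-3 + T)/((2*T)) = (-3 + T)*(1/(2*T)) = (-3 + T)/(2*T))
R(4**4, 19) - k(9) = 4 - (-3 + 9)/(2*9) = 4 - 6/(2*9) = 4 - 1*1/3 = 4 - 1/3 = 11/3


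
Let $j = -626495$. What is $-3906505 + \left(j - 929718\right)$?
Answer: $-5462718$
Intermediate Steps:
$-3906505 + \left(j - 929718\right) = -3906505 - 1556213 = -5462718$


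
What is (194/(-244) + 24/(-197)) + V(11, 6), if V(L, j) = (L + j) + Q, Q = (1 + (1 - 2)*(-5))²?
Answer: 1251765/24034 ≈ 52.083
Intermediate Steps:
Q = 36 (Q = (1 - 1*(-5))² = (1 + 5)² = 6² = 36)
V(L, j) = 36 + L + j (V(L, j) = (L + j) + 36 = 36 + L + j)
(194/(-244) + 24/(-197)) + V(11, 6) = (194/(-244) + 24/(-197)) + (36 + 11 + 6) = (194*(-1/244) + 24*(-1/197)) + 53 = (-97/122 - 24/197) + 53 = -22037/24034 + 53 = 1251765/24034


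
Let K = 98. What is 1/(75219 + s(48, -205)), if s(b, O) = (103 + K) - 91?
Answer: 1/75329 ≈ 1.3275e-5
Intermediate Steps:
s(b, O) = 110 (s(b, O) = (103 + 98) - 91 = 201 - 91 = 110)
1/(75219 + s(48, -205)) = 1/(75219 + 110) = 1/75329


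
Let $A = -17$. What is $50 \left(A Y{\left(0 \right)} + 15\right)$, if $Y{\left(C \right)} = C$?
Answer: $750$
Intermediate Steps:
$50 \left(A Y{\left(0 \right)} + 15\right) = 50 \left(\left(-17\right) 0 + 15\right) = 50 \left(0 + 15\right) = 50 \cdot 15 = 750$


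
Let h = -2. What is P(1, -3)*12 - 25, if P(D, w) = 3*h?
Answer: -97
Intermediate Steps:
P(D, w) = -6 (P(D, w) = 3*(-2) = -6)
P(1, -3)*12 - 25 = -6*12 - 25 = -72 - 25 = -97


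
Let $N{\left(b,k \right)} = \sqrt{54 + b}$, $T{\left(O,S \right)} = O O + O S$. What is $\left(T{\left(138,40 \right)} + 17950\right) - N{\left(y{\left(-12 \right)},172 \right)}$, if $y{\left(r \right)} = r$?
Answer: $42514 - \sqrt{42} \approx 42508.0$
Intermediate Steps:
$T{\left(O,S \right)} = O^{2} + O S$
$\left(T{\left(138,40 \right)} + 17950\right) - N{\left(y{\left(-12 \right)},172 \right)} = \left(138 \left(138 + 40\right) + 17950\right) - \sqrt{54 - 12} = \left(138 \cdot 178 + 17950\right) - \sqrt{42} = \left(24564 + 17950\right) - \sqrt{42} = 42514 - \sqrt{42}$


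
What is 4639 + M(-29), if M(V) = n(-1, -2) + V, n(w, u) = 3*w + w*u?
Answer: 4609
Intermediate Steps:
n(w, u) = 3*w + u*w
M(V) = -1 + V (M(V) = -(3 - 2) + V = -1*1 + V = -1 + V)
4639 + M(-29) = 4639 + (-1 - 29) = 4639 - 30 = 4609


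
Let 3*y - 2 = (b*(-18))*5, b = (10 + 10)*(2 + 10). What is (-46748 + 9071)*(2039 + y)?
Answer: 194425879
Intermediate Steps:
b = 240 (b = 20*12 = 240)
y = -21598/3 (y = 2/3 + ((240*(-18))*5)/3 = 2/3 + (-4320*5)/3 = 2/3 + (1/3)*(-21600) = 2/3 - 7200 = -21598/3 ≈ -7199.3)
(-46748 + 9071)*(2039 + y) = (-46748 + 9071)*(2039 - 21598/3) = -37677*(-15481/3) = 194425879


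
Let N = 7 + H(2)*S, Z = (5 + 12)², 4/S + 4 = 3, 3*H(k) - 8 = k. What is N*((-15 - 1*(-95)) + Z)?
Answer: -2337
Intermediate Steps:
H(k) = 8/3 + k/3
S = -4 (S = 4/(-4 + 3) = 4/(-1) = 4*(-1) = -4)
Z = 289 (Z = 17² = 289)
N = -19/3 (N = 7 + (8/3 + (⅓)*2)*(-4) = 7 + (8/3 + ⅔)*(-4) = 7 + (10/3)*(-4) = 7 - 40/3 = -19/3 ≈ -6.3333)
N*((-15 - 1*(-95)) + Z) = -19*((-15 - 1*(-95)) + 289)/3 = -19*((-15 + 95) + 289)/3 = -19*(80 + 289)/3 = -19/3*369 = -2337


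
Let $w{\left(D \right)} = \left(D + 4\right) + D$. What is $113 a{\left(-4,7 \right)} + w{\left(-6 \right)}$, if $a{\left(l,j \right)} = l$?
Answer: $-460$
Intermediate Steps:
$w{\left(D \right)} = 4 + 2 D$ ($w{\left(D \right)} = \left(4 + D\right) + D = 4 + 2 D$)
$113 a{\left(-4,7 \right)} + w{\left(-6 \right)} = 113 \left(-4\right) + \left(4 + 2 \left(-6\right)\right) = -452 + \left(4 - 12\right) = -452 - 8 = -460$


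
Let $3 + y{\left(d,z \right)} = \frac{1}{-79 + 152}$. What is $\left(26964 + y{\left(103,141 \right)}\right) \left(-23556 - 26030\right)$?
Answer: $- \frac{97592884244}{73} \approx -1.3369 \cdot 10^{9}$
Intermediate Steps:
$y{\left(d,z \right)} = - \frac{218}{73}$ ($y{\left(d,z \right)} = -3 + \frac{1}{-79 + 152} = -3 + \frac{1}{73} = - \frac{218}{73}$)
$\left(26964 + y{\left(103,141 \right)}\right) \left(-23556 - 26030\right) = \left(26964 - \frac{218}{73}\right) \left(-23556 - 26030\right) = \frac{1968154}{73} \left(-49586\right) = - \frac{97592884244}{73}$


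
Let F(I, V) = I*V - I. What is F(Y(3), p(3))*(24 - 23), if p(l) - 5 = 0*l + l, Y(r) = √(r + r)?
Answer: 7*√6 ≈ 17.146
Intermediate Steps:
Y(r) = √2*√r (Y(r) = √(2*r) = √2*√r)
p(l) = 5 + l (p(l) = 5 + (0*l + l) = 5 + (0 + l) = 5 + l)
F(I, V) = -I + I*V
F(Y(3), p(3))*(24 - 23) = ((√2*√3)*(-1 + (5 + 3)))*(24 - 23) = (√6*(-1 + 8))*1 = (√6*7)*1 = (7*√6)*1 = 7*√6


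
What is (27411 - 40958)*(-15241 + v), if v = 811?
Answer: 195483210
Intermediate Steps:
(27411 - 40958)*(-15241 + v) = (27411 - 40958)*(-15241 + 811) = -13547*(-14430) = 195483210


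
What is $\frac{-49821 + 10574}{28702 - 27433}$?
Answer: $- \frac{39247}{1269} \approx -30.927$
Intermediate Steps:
$\frac{-49821 + 10574}{28702 - 27433} = - \frac{39247}{1269}$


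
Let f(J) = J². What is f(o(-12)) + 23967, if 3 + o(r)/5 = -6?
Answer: 25992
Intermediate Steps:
o(r) = -45 (o(r) = -15 + 5*(-6) = -15 - 30 = -45)
f(o(-12)) + 23967 = (-45)² + 23967 = 2025 + 23967 = 25992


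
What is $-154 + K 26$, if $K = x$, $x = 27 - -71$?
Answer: $2394$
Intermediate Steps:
$x = 98$ ($x = 27 + 71 = 98$)
$K = 98$
$-154 + K 26 = -154 + 98 \cdot 26 = -154 + 2548 = 2394$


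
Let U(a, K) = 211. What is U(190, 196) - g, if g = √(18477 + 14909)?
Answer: 211 - √33386 ≈ 28.282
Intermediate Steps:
g = √33386 ≈ 182.72
U(190, 196) - g = 211 - √33386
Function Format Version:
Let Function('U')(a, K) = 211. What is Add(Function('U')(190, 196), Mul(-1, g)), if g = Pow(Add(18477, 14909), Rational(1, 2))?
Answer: Add(211, Mul(-1, Pow(33386, Rational(1, 2)))) ≈ 28.282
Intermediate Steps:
g = Pow(33386, Rational(1, 2)) ≈ 182.72
Add(Function('U')(190, 196), Mul(-1, g)) = Add(211, Mul(-1, Pow(33386, Rational(1, 2))))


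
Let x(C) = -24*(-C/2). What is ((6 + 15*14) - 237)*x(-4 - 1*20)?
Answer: 6048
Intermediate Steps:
x(C) = 12*C (x(C) = -(-12)*C = 12*C)
((6 + 15*14) - 237)*x(-4 - 1*20) = ((6 + 15*14) - 237)*(12*(-4 - 1*20)) = ((6 + 210) - 237)*(12*(-4 - 20)) = (216 - 237)*(12*(-24)) = -21*(-288) = 6048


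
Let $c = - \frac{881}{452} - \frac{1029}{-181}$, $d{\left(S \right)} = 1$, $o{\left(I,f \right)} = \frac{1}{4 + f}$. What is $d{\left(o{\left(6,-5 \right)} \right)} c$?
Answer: $\frac{305647}{81812} \approx 3.736$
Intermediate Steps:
$c = \frac{305647}{81812}$ ($c = \left(-881\right) \frac{1}{452} - - \frac{1029}{181} = - \frac{881}{452} + \frac{1029}{181} = \frac{305647}{81812} \approx 3.736$)
$d{\left(o{\left(6,-5 \right)} \right)} c = 1 \cdot \frac{305647}{81812} = \frac{305647}{81812}$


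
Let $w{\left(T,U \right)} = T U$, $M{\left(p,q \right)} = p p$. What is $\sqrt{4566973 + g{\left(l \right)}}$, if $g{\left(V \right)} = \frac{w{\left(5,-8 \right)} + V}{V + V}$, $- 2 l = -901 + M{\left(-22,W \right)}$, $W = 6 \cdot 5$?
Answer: $\frac{\sqrt{3176585753046}}{834} \approx 2137.0$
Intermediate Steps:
$W = 30$
$M{\left(p,q \right)} = p^{2}$
$l = \frac{417}{2}$ ($l = - \frac{-901 + \left(-22\right)^{2}}{2} = - \frac{-901 + 484}{2} = \left(- \frac{1}{2}\right) \left(-417\right) = \frac{417}{2} \approx 208.5$)
$g{\left(V \right)} = \frac{-40 + V}{2 V}$ ($g{\left(V \right)} = \frac{5 \left(-8\right) + V}{V + V} = \frac{-40 + V}{2 V}$)
$\sqrt{4566973 + g{\left(l \right)}} = \sqrt{4566973 + \frac{-40 + \frac{417}{2}}{2 \cdot \frac{417}{2}}} = \sqrt{4566973 + \frac{1}{2} \cdot \frac{2}{417} \cdot \frac{337}{2}} = \sqrt{4566973 + \frac{337}{834}} = \sqrt{\frac{3808855819}{834}} = \frac{\sqrt{3176585753046}}{834}$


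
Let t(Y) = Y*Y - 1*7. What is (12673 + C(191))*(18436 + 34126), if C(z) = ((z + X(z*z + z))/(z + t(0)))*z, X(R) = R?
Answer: 246323008865/92 ≈ 2.6774e+9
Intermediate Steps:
t(Y) = -7 + Y² (t(Y) = Y² - 7 = -7 + Y²)
C(z) = z*(z² + 2*z)/(-7 + z) (C(z) = ((z + (z*z + z))/(z + (-7 + 0²)))*z = ((z + (z² + z))/(z + (-7 + 0)))*z = ((z + (z + z²))/(z - 7))*z = ((z² + 2*z)/(-7 + z))*z = z*(z² + 2*z)/(-7 + z))
(12673 + C(191))*(18436 + 34126) = (12673 + 191²*(2 + 191)/(-7 + 191))*(18436 + 34126) = (12673 + 36481*193/184)*52562 = (12673 + 36481*(1/184)*193)*52562 = (12673 + 7040833/184)*52562 = (9372665/184)*52562 = 246323008865/92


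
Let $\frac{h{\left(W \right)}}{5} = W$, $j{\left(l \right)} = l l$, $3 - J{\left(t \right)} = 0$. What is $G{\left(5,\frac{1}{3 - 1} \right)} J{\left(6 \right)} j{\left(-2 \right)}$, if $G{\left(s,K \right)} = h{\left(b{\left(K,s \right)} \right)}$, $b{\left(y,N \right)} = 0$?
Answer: $0$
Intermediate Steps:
$J{\left(t \right)} = 3$ ($J{\left(t \right)} = 3 - 0 = 3 + 0 = 3$)
$j{\left(l \right)} = l^{2}$
$h{\left(W \right)} = 5 W$
$G{\left(s,K \right)} = 0$ ($G{\left(s,K \right)} = 5 \cdot 0 = 0$)
$G{\left(5,\frac{1}{3 - 1} \right)} J{\left(6 \right)} j{\left(-2 \right)} = 0 \cdot 3 \left(-2\right)^{2} = 0 \cdot 4 = 0$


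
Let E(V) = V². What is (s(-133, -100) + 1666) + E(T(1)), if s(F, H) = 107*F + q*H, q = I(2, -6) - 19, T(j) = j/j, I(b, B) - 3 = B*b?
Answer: -9764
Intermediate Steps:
I(b, B) = 3 + B*b
T(j) = 1
q = -28 (q = (3 - 6*2) - 19 = (3 - 12) - 19 = -9 - 19 = -28)
s(F, H) = -28*H + 107*F (s(F, H) = 107*F - 28*H = -28*H + 107*F)
(s(-133, -100) + 1666) + E(T(1)) = ((-28*(-100) + 107*(-133)) + 1666) + 1² = ((2800 - 14231) + 1666) + 1 = (-11431 + 1666) + 1 = -9765 + 1 = -9764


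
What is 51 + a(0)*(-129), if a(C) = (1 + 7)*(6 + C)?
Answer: -6141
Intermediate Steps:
a(C) = 48 + 8*C (a(C) = 8*(6 + C) = 48 + 8*C)
51 + a(0)*(-129) = 51 + (48 + 8*0)*(-129) = 51 + (48 + 0)*(-129) = 51 + 48*(-129) = 51 - 6192 = -6141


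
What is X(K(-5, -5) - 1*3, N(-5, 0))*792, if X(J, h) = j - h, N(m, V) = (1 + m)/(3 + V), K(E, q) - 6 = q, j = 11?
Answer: 9768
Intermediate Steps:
K(E, q) = 6 + q
N(m, V) = (1 + m)/(3 + V)
X(J, h) = 11 - h
X(K(-5, -5) - 1*3, N(-5, 0))*792 = (11 - (1 - 5)/(3 + 0))*792 = (11 - (-4)/3)*792 = (11 - 1*(-4/3))*792 = (11 + 4/3)*792 = (37/3)*792 = 9768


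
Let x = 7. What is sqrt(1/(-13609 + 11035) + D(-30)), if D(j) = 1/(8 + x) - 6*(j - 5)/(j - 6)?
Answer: I*sqrt(26534365)/2145 ≈ 2.4015*I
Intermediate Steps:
D(j) = 1/15 - 6*(-5 + j)/(-6 + j) (D(j) = 1/(8 + 7) - 6*(j - 5)/(j - 6) = 1/15 - 6*(-5 + j)/(-6 + j))
sqrt(1/(-13609 + 11035) + D(-30)) = sqrt(1/(-13609 + 11035) + (444 - 89*(-30))/(15*(-6 - 30))) = sqrt(1/(-2574) + (1/15)*(444 + 2670)/(-36)) = sqrt(-1/2574 + (1/15)*(-1/36)*3114) = sqrt(-1/2574 - 173/30) = sqrt(-37111/6435) = I*sqrt(26534365)/2145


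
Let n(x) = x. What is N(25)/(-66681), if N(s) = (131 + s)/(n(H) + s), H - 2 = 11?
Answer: -26/422313 ≈ -6.1566e-5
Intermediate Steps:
H = 13 (H = 2 + 11 = 13)
N(s) = (131 + s)/(13 + s)
N(25)/(-66681) = ((131 + 25)/(13 + 25))/(-66681) = (156/38)*(-1/66681) = ((1/38)*156)*(-1/66681) = (78/19)*(-1/66681) = -26/422313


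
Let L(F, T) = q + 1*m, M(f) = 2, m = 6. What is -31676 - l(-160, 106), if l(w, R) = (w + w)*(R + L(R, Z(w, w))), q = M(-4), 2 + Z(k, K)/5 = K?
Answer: 4804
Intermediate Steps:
Z(k, K) = -10 + 5*K
q = 2
L(F, T) = 8 (L(F, T) = 2 + 1*6 = 2 + 6 = 8)
l(w, R) = 2*w*(8 + R) (l(w, R) = (w + w)*(R + 8) = (2*w)*(8 + R) = 2*w*(8 + R))
-31676 - l(-160, 106) = -31676 - 2*(-160)*(8 + 106) = -31676 - 2*(-160)*114 = -31676 - 1*(-36480) = -31676 + 36480 = 4804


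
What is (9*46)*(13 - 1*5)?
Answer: 3312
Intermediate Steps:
(9*46)*(13 - 1*5) = 414*(13 - 5) = 414*8 = 3312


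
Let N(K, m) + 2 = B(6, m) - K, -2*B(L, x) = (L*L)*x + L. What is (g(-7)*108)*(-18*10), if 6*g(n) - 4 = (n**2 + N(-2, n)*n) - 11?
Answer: 2653560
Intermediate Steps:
B(L, x) = -L/2 - x*L**2/2 (B(L, x) = -((L*L)*x + L)/2 = -(L**2*x + L)/2 = -(x*L**2 + L)/2 = -(L + x*L**2)/2 = -L/2 - x*L**2/2)
N(K, m) = -5 - K - 18*m (N(K, m) = -2 + (-1/2*6*(1 + 6*m) - K) = -2 + ((-3 - 18*m) - K) = -2 + (-3 - K - 18*m) = -5 - K - 18*m)
g(n) = -7/6 + n**2/6 + n*(-3 - 18*n)/6 (g(n) = 2/3 + ((n**2 + (-5 - 1*(-2) - 18*n)*n) - 11)/6 = 2/3 + ((n**2 + (-5 + 2 - 18*n)*n) - 11)/6 = 2/3 + ((n**2 + (-3 - 18*n)*n) - 11)/6 = 2/3 + ((n**2 + n*(-3 - 18*n)) - 11)/6 = 2/3 + (-11 + n**2 + n*(-3 - 18*n))/6 = 2/3 + (-11/6 + n**2/6 + n*(-3 - 18*n)/6) = -7/6 + n**2/6 + n*(-3 - 18*n)/6)
(g(-7)*108)*(-18*10) = ((-7/6 - 17/6*(-7)**2 - 1/2*(-7))*108)*(-18*10) = ((-7/6 - 17/6*49 + 7/2)*108)*(-180) = ((-7/6 - 833/6 + 7/2)*108)*(-180) = -273/2*108*(-180) = -14742*(-180) = 2653560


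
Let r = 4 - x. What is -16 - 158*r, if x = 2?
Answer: -332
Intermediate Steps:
r = 2 (r = 4 - 1*2 = 4 - 2 = 2)
-16 - 158*r = -16 - 158*2 = -16 - 316 = -332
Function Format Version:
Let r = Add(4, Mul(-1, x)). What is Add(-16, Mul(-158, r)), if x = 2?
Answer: -332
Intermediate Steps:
r = 2 (r = Add(4, Mul(-1, 2)) = Add(4, -2) = 2)
Add(-16, Mul(-158, r)) = Add(-16, Mul(-158, 2)) = Add(-16, -316) = -332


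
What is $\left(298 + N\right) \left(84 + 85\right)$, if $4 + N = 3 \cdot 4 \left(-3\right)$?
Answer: $43602$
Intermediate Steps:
$N = -40$ ($N = -4 + 3 \cdot 4 \left(-3\right) = -4 + 12 \left(-3\right) = -4 - 36 = -40$)
$\left(298 + N\right) \left(84 + 85\right) = \left(298 - 40\right) \left(84 + 85\right) = 258 \cdot 169 = 43602$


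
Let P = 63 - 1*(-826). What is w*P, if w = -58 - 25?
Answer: -73787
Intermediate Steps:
w = -83
P = 889 (P = 63 + 826 = 889)
w*P = -83*889 = -73787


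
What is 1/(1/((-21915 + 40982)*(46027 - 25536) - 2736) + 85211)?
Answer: 390699161/33291866207972 ≈ 1.1736e-5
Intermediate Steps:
1/(1/((-21915 + 40982)*(46027 - 25536) - 2736) + 85211) = 1/(1/(19067*20491 - 2736) + 85211) = 1/(1/(390701897 - 2736) + 85211) = 1/(1/390699161 + 85211) = 1/(33291866207972/390699161) = 390699161/33291866207972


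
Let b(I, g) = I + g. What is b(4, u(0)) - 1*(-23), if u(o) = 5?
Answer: 32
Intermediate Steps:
b(4, u(0)) - 1*(-23) = (4 + 5) - 1*(-23) = 9 + 23 = 32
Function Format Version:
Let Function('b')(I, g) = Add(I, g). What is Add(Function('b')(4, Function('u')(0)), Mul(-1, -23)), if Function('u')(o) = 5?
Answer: 32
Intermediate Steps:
Add(Function('b')(4, Function('u')(0)), Mul(-1, -23)) = Add(Add(4, 5), Mul(-1, -23)) = Add(9, 23) = 32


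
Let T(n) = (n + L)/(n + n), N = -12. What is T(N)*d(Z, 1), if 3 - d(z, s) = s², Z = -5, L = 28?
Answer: -4/3 ≈ -1.3333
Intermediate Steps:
d(z, s) = 3 - s²
T(n) = (28 + n)/(2*n) (T(n) = (n + 28)/(n + n) = (28 + n)/((2*n)) = (28 + n)*(1/(2*n)) = (28 + n)/(2*n))
T(N)*d(Z, 1) = ((½)*(28 - 12)/(-12))*(3 - 1*1²) = ((½)*(-1/12)*16)*(3 - 1*1) = -2*(3 - 1)/3 = -⅔*2 = -4/3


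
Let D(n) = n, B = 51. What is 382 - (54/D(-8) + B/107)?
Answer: 166181/428 ≈ 388.27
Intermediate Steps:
382 - (54/D(-8) + B/107) = 382 - (54/(-8) + 51/107) = 382 - (54*(-⅛) + 51*(1/107)) = 382 - (-27/4 + 51/107) = 382 - 1*(-2685/428) = 382 + 2685/428 = 166181/428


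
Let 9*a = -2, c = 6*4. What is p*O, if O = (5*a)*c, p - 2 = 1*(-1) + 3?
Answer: -320/3 ≈ -106.67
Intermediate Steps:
c = 24
a = -2/9 (a = (⅑)*(-2) = -2/9 ≈ -0.22222)
p = 4 (p = 2 + (1*(-1) + 3) = 2 + (-1 + 3) = 2 + 2 = 4)
O = -80/3 (O = (5*(-2/9))*24 = -10/9*24 = -80/3 ≈ -26.667)
p*O = 4*(-80/3) = -320/3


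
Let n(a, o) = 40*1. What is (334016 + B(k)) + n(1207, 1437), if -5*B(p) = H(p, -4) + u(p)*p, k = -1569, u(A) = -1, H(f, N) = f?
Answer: 334056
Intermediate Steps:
n(a, o) = 40
B(p) = 0 (B(p) = -(p - p)/5 = -⅕*0 = 0)
(334016 + B(k)) + n(1207, 1437) = (334016 + 0) + 40 = 334016 + 40 = 334056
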